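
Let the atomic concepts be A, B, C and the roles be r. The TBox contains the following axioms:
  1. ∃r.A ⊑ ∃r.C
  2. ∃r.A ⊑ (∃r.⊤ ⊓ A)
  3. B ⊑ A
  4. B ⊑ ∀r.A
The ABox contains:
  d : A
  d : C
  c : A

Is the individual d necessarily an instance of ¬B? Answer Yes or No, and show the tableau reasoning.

No

1. d : ¬B?  L(d) = {A, C} ∪ {B}
   apply at d: B⊑∀r.A
   open: L(d) ⊇ {A, B, C, ∀r.A, ∀r.¬A} — d ∉ ¬B possible
2. Hence d : ¬B: not entailed.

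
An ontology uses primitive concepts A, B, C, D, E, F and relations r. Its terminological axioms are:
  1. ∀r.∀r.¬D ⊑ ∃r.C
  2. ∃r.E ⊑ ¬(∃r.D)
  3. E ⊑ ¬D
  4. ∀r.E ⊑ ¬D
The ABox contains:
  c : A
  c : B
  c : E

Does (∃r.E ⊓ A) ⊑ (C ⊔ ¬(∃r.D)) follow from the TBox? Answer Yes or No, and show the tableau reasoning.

1. (∃r.E ⊓ A) ⊑ (C ⊔ ¬(∃r.D))  ⇔  ((∃r.E ⊓ A) ⊓ (¬C ⊓ ∃r.D)) unsat w.r.t. T
   all branches close; clash {D, ¬D} at an ∃-successor
2. Hence (∃r.E ⊓ A) ⊑ (C ⊔ ¬(∃r.D)): entailed.

Yes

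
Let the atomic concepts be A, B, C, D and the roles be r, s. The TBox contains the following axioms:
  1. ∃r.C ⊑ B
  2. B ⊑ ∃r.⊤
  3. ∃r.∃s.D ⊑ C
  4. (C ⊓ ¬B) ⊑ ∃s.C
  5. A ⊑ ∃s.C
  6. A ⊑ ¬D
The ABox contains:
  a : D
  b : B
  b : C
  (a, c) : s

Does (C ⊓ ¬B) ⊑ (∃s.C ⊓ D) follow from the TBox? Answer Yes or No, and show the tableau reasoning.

No

1. (C ⊓ ¬B) ⊑ (∃s.C ⊓ D)  ⇔  ((C ⊓ ¬B) ⊓ (∀s.¬C ⊔ ¬D)) unsat w.r.t. T
   apply at x₀: (C ⊓ ¬B)⊑∃s.C
   open: L(x₀) ⊇ {C, ¬A, ¬B, ¬D, ∀r.¬C, …} (+ ∃-successors)
2. Hence (C ⊓ ¬B) ⊑ (∃s.C ⊓ D): not entailed.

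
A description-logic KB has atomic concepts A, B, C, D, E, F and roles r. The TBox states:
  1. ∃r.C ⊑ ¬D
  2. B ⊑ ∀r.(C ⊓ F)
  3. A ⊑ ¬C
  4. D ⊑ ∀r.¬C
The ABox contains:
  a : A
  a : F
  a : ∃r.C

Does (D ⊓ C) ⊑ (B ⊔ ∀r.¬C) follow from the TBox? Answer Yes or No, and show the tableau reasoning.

1. (D ⊓ C) ⊑ (B ⊔ ∀r.¬C)  ⇔  ((D ⊓ C) ⊓ (¬B ⊓ ∃r.C)) unsat w.r.t. T
   all branches close; clash {C, ¬C} at x₀
2. Hence (D ⊓ C) ⊑ (B ⊔ ∀r.¬C): entailed.

Yes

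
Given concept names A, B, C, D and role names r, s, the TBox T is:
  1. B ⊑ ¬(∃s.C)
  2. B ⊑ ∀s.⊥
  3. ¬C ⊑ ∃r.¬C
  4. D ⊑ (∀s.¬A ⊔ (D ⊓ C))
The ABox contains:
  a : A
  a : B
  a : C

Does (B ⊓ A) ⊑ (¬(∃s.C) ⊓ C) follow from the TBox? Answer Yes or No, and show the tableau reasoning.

1. (B ⊓ A) ⊑ (¬(∃s.C) ⊓ C)  ⇔  ((B ⊓ A) ⊓ (∃s.C ⊔ ¬C)) unsat w.r.t. T
   apply at x₀: B⊑¬(∃s.C); B⊑∀s.⊥
   open: L(x₀) ⊇ {A, B, ¬C, ¬D, ∀s.¬C, …} (+ ∃-successors)
2. Hence (B ⊓ A) ⊑ (¬(∃s.C) ⊓ C): not entailed.

No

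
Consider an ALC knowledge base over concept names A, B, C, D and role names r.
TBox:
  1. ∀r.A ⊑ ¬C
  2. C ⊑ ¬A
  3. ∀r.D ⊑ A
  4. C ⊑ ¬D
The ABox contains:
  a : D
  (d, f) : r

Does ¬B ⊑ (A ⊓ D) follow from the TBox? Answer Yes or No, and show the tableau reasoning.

1. ¬B ⊑ (A ⊓ D)  ⇔  (¬B ⊓ (¬A ⊔ ¬D)) unsat w.r.t. T
   open: L(x₀) ⊇ {¬A, ¬B, ¬C, ∃r.¬D} (+ ∃-successors)
2. Hence ¬B ⊑ (A ⊓ D): not entailed.

No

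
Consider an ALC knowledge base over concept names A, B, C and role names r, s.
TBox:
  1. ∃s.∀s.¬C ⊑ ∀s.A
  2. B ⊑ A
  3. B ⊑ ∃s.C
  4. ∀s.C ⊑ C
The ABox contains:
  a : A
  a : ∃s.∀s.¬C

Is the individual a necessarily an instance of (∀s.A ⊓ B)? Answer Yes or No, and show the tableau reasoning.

No

1. a : (∀s.A ⊓ B)?  L(a) = {A, ∃s.∀s.¬C} ∪ {(∃s.¬A ⊔ ¬B)}
   apply at a: ∃s.∀s.¬C⊑∀s.A
   open: L(a) ⊇ {A, ¬B, ∀s.A, ∃s.¬C, ∃s.∀s.¬C} (+ ∃-successors) — a ∉ (∀s.A ⊓ B) possible
2. Hence a : (∀s.A ⊓ B): not entailed.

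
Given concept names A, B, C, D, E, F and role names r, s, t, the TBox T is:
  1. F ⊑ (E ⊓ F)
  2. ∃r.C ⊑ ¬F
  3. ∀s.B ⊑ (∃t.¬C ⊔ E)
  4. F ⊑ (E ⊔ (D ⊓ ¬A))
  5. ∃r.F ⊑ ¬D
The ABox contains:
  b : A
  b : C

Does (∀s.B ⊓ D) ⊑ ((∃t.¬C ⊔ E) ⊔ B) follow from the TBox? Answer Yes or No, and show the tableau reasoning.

Yes

1. (∀s.B ⊓ D) ⊑ ((∃t.¬C ⊔ E) ⊔ B)  ⇔  ((∀s.B ⊓ D) ⊓ ((∀t.C ⊓ ¬E) ⊓ ¬B)) unsat w.r.t. T
   all branches close; clash {E, ¬E} at x₀
2. Hence (∀s.B ⊓ D) ⊑ ((∃t.¬C ⊔ E) ⊔ B): entailed.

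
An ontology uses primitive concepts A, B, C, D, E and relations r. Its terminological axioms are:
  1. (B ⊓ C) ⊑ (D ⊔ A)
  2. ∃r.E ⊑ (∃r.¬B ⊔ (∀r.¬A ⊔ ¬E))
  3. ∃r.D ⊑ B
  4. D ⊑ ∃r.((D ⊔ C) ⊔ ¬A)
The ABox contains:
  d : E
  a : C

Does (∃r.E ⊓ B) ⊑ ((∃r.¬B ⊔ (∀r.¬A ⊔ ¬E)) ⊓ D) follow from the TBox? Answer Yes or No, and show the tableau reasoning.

No

1. (∃r.E ⊓ B) ⊑ ((∃r.¬B ⊔ (∀r.¬A ⊔ ¬E)) ⊓ D)  ⇔  ((∃r.E ⊓ B) ⊓ ((∀r.B ⊓ (∃r.A ⊓ E)) ⊔ ¬D)) unsat w.r.t. T
   apply at x₀: ∃r.E⊑(∃r.¬B ⊔ (∀r.¬A ⊔ ¬E))
   open: L(x₀) ⊇ {B, ¬C, ¬D, ∃r.E, ∃r.¬B} (+ ∃-successors)
2. Hence (∃r.E ⊓ B) ⊑ ((∃r.¬B ⊔ (∀r.¬A ⊔ ¬E)) ⊓ D): not entailed.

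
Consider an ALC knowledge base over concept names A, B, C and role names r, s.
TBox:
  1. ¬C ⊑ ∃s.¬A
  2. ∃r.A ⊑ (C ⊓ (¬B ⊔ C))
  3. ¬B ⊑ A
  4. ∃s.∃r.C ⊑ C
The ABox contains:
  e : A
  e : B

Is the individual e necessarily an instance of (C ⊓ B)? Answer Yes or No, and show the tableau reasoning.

1. e : (C ⊓ B)?  L(e) = {A, B} ∪ {(¬C ⊔ ¬B)}
   open: L(e) ⊇ {A, B, ¬C, ∀r.¬A, ∀s.∀r.¬C, …} (+ ∃-successors) — e ∉ (C ⊓ B) possible
2. Hence e : (C ⊓ B): not entailed.

No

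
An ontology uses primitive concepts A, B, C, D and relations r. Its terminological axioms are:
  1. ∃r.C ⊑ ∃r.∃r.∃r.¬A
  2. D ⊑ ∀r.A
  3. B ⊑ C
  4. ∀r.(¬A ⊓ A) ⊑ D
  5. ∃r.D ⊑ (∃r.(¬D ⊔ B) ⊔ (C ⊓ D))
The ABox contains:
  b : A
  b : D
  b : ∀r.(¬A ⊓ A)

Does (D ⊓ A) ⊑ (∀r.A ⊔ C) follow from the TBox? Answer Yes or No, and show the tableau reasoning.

1. (D ⊓ A) ⊑ (∀r.A ⊔ C)  ⇔  ((D ⊓ A) ⊓ (∃r.¬A ⊓ ¬C)) unsat w.r.t. T
   all branches close; clash {C, ¬C} at x₀
2. Hence (D ⊓ A) ⊑ (∀r.A ⊔ C): entailed.

Yes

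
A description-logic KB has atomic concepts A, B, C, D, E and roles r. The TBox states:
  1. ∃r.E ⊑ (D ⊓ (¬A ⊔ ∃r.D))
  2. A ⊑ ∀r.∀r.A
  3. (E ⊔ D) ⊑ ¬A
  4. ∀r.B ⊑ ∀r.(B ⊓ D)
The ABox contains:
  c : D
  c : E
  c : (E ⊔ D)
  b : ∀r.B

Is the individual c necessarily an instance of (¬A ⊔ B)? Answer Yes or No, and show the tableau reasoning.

Yes

1. c : (¬A ⊔ B)?  L(c) = {D, E, (E ⊔ D)} ∪ {(A ⊓ ¬B)}
   clash {A, ¬A} at c — c ∈ (¬A ⊔ B)
2. Hence c : (¬A ⊔ B): entailed.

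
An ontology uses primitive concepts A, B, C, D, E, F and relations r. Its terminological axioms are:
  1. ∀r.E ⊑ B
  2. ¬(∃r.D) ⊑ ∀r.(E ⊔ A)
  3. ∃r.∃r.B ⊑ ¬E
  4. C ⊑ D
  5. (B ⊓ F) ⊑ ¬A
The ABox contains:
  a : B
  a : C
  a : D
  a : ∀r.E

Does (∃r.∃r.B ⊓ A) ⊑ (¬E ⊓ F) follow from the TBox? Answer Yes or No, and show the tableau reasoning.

No

1. (∃r.∃r.B ⊓ A) ⊑ (¬E ⊓ F)  ⇔  ((∃r.∃r.B ⊓ A) ⊓ (E ⊔ ¬F)) unsat w.r.t. T
   apply at x₀: ∃r.∃r.B⊑¬E
   open: L(x₀) ⊇ {A, ¬C, ¬E, ¬F, ∃r.D, …} (+ ∃-successors)
2. Hence (∃r.∃r.B ⊓ A) ⊑ (¬E ⊓ F): not entailed.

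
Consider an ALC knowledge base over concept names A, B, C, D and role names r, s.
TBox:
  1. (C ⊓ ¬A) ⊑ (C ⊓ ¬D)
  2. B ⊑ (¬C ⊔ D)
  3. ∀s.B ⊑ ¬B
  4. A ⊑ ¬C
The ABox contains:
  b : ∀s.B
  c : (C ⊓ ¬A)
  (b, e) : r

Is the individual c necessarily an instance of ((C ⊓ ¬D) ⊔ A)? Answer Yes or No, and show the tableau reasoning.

1. c : ((C ⊓ ¬D) ⊔ A)?  L(c) = {(C ⊓ ¬A)} ∪ {((¬C ⊔ D) ⊓ ¬A)}
   clash {D, ¬D} at c — c ∈ ((C ⊓ ¬D) ⊔ A)
2. Hence c : ((C ⊓ ¬D) ⊔ A): entailed.

Yes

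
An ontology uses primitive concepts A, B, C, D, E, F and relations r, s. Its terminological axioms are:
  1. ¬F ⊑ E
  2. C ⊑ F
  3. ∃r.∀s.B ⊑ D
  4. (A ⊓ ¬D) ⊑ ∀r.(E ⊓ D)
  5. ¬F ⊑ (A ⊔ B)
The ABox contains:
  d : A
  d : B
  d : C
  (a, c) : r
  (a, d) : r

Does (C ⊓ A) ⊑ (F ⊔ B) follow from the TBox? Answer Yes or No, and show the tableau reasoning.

1. (C ⊓ A) ⊑ (F ⊔ B)  ⇔  ((C ⊓ A) ⊓ (¬F ⊓ ¬B)) unsat w.r.t. T
   all branches close; clash {F, ¬F} at x₀
2. Hence (C ⊓ A) ⊑ (F ⊔ B): entailed.

Yes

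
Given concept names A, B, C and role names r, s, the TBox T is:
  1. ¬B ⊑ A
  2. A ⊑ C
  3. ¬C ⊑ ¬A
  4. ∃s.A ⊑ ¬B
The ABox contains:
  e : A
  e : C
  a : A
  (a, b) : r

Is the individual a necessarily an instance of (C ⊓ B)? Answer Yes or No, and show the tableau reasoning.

No

1. a : (C ⊓ B)?  L(a) = {A} ∪ {(¬C ⊔ ¬B)}
   apply at a: A⊑C
   open: L(a) ⊇ {A, C, ¬B} — a ∉ (C ⊓ B) possible
2. Hence a : (C ⊓ B): not entailed.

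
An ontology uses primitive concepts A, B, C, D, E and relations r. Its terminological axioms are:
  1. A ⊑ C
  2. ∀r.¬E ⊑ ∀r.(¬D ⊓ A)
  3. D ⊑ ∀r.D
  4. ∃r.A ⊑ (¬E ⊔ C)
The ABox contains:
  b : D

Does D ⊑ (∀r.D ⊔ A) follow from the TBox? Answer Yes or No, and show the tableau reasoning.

1. D ⊑ (∀r.D ⊔ A)  ⇔  (D ⊓ (∃r.¬D ⊓ ¬A)) unsat w.r.t. T
   all branches close; clash {D, ¬D} at an ∃-successor
2. Hence D ⊑ (∀r.D ⊔ A): entailed.

Yes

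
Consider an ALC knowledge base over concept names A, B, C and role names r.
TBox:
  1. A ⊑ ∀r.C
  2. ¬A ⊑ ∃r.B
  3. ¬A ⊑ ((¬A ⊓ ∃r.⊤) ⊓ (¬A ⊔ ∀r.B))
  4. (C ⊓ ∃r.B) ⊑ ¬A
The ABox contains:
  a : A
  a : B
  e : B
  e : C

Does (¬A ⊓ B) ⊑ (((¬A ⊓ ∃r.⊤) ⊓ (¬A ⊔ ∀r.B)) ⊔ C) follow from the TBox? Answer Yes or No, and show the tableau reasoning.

Yes

1. (¬A ⊓ B) ⊑ (((¬A ⊓ ∃r.⊤) ⊓ (¬A ⊔ ∀r.B)) ⊔ C)  ⇔  ((¬A ⊓ B) ⊓ (((A ⊔ ∀r.⊥) ⊔ (A ⊓ ∃r.¬B)) ⊓ ¬C)) unsat w.r.t. T
   all branches close; clash {A, ¬A} at x₀
2. Hence (¬A ⊓ B) ⊑ (((¬A ⊓ ∃r.⊤) ⊓ (¬A ⊔ ∀r.B)) ⊔ C): entailed.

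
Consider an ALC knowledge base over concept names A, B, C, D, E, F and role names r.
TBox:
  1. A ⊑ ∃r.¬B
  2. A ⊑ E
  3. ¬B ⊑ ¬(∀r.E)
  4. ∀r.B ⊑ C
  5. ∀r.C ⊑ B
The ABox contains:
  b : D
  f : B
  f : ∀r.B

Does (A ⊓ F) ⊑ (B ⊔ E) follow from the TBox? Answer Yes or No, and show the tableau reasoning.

Yes

1. (A ⊓ F) ⊑ (B ⊔ E)  ⇔  ((A ⊓ F) ⊓ (¬B ⊓ ¬E)) unsat w.r.t. T
   all branches close; clash {E, ¬E} at x₀
2. Hence (A ⊓ F) ⊑ (B ⊔ E): entailed.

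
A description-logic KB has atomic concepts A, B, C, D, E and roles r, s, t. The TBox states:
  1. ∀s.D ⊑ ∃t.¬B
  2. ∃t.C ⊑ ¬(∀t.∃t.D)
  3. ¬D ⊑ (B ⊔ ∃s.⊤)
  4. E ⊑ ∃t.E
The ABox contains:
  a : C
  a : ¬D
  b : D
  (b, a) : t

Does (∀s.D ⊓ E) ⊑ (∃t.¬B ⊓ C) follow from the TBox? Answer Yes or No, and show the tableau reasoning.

No

1. (∀s.D ⊓ E) ⊑ (∃t.¬B ⊓ C)  ⇔  ((∀s.D ⊓ E) ⊓ (∀t.B ⊔ ¬C)) unsat w.r.t. T
   apply at x₀: ∀s.D⊑∃t.¬B; E⊑∃t.E
   open: L(x₀) ⊇ {D, E, ¬C, ∀s.D, ∀t.¬C, …} (+ ∃-successors)
2. Hence (∀s.D ⊓ E) ⊑ (∃t.¬B ⊓ C): not entailed.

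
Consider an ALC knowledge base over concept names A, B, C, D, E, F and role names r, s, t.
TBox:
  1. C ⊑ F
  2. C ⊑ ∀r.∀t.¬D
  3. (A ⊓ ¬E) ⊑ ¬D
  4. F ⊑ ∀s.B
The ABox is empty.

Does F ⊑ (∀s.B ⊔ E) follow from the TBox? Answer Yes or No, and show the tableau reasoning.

Yes

1. F ⊑ (∀s.B ⊔ E)  ⇔  (F ⊓ (∃s.¬B ⊓ ¬E)) unsat w.r.t. T
   all branches close; clash {B, ¬B} at an ∃-successor
2. Hence F ⊑ (∀s.B ⊔ E): entailed.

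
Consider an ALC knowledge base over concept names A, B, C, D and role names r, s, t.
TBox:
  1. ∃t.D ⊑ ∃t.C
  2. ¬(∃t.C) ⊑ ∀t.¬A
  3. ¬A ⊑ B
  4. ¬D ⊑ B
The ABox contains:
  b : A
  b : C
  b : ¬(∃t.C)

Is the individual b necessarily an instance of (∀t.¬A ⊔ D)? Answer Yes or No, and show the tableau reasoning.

Yes

1. b : (∀t.¬A ⊔ D)?  L(b) = {A, C, ¬(∃t.C)} ∪ {(∃t.A ⊓ ¬D)}
   clash {C, ¬C} at an ∃-successor — b ∈ (∀t.¬A ⊔ D)
2. Hence b : (∀t.¬A ⊔ D): entailed.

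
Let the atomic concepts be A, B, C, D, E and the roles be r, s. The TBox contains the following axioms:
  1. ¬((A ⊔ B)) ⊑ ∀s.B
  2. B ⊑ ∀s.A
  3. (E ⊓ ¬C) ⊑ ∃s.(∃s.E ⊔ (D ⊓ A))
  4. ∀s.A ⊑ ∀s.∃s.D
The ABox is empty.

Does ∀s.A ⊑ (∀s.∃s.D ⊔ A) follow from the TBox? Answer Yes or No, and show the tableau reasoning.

1. ∀s.A ⊑ (∀s.∃s.D ⊔ A)  ⇔  (∀s.A ⊓ (∃s.∀s.¬D ⊓ ¬A)) unsat w.r.t. T
   all branches close; clash {D, ¬D} at an ∃-successor
2. Hence ∀s.A ⊑ (∀s.∃s.D ⊔ A): entailed.

Yes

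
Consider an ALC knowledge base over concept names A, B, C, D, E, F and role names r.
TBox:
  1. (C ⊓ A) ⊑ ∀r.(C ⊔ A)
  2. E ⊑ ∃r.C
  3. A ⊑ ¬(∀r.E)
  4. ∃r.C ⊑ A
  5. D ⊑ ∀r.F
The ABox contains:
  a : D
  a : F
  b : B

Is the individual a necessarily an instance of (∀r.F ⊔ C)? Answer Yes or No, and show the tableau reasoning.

Yes

1. a : (∀r.F ⊔ C)?  L(a) = {D, F} ∪ {(∃r.¬F ⊓ ¬C)}
   clash {F, ¬F} at an ∃-successor — a ∈ (∀r.F ⊔ C)
2. Hence a : (∀r.F ⊔ C): entailed.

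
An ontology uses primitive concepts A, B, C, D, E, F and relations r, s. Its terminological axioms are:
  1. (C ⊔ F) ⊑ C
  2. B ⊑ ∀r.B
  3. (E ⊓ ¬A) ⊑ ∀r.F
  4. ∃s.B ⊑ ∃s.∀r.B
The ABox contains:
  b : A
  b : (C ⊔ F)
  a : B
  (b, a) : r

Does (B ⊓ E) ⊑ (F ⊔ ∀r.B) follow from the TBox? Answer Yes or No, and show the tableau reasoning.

Yes

1. (B ⊓ E) ⊑ (F ⊔ ∀r.B)  ⇔  ((B ⊓ E) ⊓ (¬F ⊓ ∃r.¬B)) unsat w.r.t. T
   all branches close; clash {B, ¬B} at an ∃-successor
2. Hence (B ⊓ E) ⊑ (F ⊔ ∀r.B): entailed.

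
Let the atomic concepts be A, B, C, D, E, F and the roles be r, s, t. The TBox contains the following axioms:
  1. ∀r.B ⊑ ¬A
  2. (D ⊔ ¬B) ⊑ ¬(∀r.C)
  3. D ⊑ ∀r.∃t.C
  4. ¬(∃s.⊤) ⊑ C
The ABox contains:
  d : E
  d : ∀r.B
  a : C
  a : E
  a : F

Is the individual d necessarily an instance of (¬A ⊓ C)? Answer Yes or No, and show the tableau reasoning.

1. d : (¬A ⊓ C)?  L(d) = {E, ∀r.B} ∪ {(A ⊔ ¬C)}
   apply at d: ∀r.B⊑¬A
   open: L(d) ⊇ {B, E, ¬A, ¬C, ¬D, …} (+ ∃-successors) — d ∉ (¬A ⊓ C) possible
2. Hence d : (¬A ⊓ C): not entailed.

No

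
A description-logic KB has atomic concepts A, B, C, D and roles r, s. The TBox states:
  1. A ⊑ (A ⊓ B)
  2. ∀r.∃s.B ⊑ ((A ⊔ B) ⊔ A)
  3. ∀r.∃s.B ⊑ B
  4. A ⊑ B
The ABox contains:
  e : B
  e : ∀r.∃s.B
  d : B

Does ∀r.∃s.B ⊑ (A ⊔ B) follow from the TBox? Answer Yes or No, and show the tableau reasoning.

1. ∀r.∃s.B ⊑ (A ⊔ B)  ⇔  (∀r.∃s.B ⊓ (¬A ⊓ ¬B)) unsat w.r.t. T
   all branches close; clash {A, ¬A} at x₀
2. Hence ∀r.∃s.B ⊑ (A ⊔ B): entailed.

Yes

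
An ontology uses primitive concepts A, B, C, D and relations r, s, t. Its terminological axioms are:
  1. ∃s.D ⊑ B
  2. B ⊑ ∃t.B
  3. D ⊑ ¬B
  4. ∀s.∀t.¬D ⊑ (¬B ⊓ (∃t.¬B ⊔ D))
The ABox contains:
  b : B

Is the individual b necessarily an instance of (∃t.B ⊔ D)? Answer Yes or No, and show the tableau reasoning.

1. b : (∃t.B ⊔ D)?  L(b) = {B} ∪ {(∀t.¬B ⊓ ¬D)}
   clash {B, ¬B} at b — b ∈ (∃t.B ⊔ D)
2. Hence b : (∃t.B ⊔ D): entailed.

Yes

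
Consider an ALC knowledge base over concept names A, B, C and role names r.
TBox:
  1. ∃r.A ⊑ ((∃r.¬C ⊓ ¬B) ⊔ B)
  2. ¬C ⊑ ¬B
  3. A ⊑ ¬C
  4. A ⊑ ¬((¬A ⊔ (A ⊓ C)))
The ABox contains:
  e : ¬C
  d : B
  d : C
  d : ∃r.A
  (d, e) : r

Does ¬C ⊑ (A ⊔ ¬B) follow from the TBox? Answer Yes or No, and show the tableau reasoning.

1. ¬C ⊑ (A ⊔ ¬B)  ⇔  (¬C ⊓ (¬A ⊓ B)) unsat w.r.t. T
   all branches close; clash {B, ¬B} at x₀
2. Hence ¬C ⊑ (A ⊔ ¬B): entailed.

Yes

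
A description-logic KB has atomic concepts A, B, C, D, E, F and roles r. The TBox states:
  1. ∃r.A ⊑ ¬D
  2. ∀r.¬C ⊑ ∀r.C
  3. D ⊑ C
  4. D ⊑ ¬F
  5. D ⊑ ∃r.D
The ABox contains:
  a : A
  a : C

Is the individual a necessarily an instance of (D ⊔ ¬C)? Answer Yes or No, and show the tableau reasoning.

No

1. a : (D ⊔ ¬C)?  L(a) = {A, C} ∪ {(¬D ⊓ C)}
   open: L(a) ⊇ {A, C, ¬D, ∃r.C} (+ ∃-successors) — a ∉ (D ⊔ ¬C) possible
2. Hence a : (D ⊔ ¬C): not entailed.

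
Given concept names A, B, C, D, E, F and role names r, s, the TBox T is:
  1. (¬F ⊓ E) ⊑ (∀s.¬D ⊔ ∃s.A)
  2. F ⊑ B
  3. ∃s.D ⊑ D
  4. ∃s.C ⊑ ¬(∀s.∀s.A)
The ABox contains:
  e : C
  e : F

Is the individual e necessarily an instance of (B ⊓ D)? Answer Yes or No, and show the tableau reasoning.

1. e : (B ⊓ D)?  L(e) = {C, F} ∪ {(¬B ⊔ ¬D)}
   apply at e: F⊑B
   open: L(e) ⊇ {B, C, F, ¬D, ∀s.¬C, …} — e ∉ (B ⊓ D) possible
2. Hence e : (B ⊓ D): not entailed.

No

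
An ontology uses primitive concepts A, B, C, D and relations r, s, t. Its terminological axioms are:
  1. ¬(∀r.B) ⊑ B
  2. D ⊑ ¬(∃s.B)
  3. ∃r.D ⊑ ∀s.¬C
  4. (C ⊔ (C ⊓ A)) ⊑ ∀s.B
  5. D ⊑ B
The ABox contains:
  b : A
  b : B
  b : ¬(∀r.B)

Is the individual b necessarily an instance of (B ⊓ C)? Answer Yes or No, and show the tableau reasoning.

No

1. b : (B ⊓ C)?  L(b) = {A, B, ¬(∀r.B)} ∪ {(¬B ⊔ ¬C)}
   open: L(b) ⊇ {A, B, ¬C, ¬D, ∀r.¬D, …} (+ ∃-successors) — b ∉ (B ⊓ C) possible
2. Hence b : (B ⊓ C): not entailed.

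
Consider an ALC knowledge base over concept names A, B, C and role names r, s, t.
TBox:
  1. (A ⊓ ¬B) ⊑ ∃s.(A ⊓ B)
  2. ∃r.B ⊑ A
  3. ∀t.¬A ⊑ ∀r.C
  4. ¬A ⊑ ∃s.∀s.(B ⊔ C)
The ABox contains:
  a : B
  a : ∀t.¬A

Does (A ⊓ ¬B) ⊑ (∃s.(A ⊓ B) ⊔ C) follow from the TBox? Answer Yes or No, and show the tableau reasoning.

1. (A ⊓ ¬B) ⊑ (∃s.(A ⊓ B) ⊔ C)  ⇔  ((A ⊓ ¬B) ⊓ (∀s.(¬A ⊔ ¬B) ⊓ ¬C)) unsat w.r.t. T
   all branches close; clash {B, ¬B} at an ∃-successor
2. Hence (A ⊓ ¬B) ⊑ (∃s.(A ⊓ B) ⊔ C): entailed.

Yes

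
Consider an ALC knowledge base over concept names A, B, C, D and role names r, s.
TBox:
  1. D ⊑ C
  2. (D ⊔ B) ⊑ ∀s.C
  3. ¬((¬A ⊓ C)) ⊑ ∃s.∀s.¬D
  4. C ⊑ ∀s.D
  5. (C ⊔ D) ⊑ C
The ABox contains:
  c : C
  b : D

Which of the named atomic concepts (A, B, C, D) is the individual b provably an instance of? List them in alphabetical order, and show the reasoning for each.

{C, D}

1. b : A?  L(b) = {D} ∪ {¬A}
   apply at b: D⊑C
   open: L(b) ⊇ {C, D, ¬A, ∀s.C, ∀s.D} — b ∉ A possible
2. b : B?  L(b) = {D} ∪ {¬B}
   apply at b: D⊑C
   open: L(b) ⊇ {C, D, ¬A, ¬B, ∀s.C, …} — b ∉ B possible
3. b : C?  L(b) = {D} ∪ {¬C}
   clash {C, ¬C} at b — b ∈ C
4. b : D?  L(b) = {D} ∪ {¬D}
   clash {D, ¬D} at b — b ∈ D
5. Entailed for b: {C, D}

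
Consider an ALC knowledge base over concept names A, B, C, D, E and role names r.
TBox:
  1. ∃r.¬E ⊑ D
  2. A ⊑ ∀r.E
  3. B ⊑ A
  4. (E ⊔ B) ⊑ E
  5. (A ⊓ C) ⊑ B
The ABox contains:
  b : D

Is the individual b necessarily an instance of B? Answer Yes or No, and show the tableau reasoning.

1. b : B?  L(b) = {D} ∪ {¬B}
   open: L(b) ⊇ {D, ¬A, ¬B, ¬E} — b ∉ B possible
2. Hence b : B: not entailed.

No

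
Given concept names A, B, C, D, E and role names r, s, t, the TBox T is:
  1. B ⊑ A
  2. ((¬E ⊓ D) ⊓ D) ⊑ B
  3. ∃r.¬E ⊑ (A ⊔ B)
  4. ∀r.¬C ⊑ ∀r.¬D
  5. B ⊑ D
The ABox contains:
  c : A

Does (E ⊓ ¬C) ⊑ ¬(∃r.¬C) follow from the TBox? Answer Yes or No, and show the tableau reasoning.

1. (E ⊓ ¬C) ⊑ ¬(∃r.¬C)  ⇔  ((E ⊓ ¬C) ⊓ ∃r.¬C) unsat w.r.t. T
   open: L(x₀) ⊇ {E, ¬B, ¬C, ∀r.E, ∃r.C, …} (+ ∃-successors)
2. Hence (E ⊓ ¬C) ⊑ ¬(∃r.¬C): not entailed.

No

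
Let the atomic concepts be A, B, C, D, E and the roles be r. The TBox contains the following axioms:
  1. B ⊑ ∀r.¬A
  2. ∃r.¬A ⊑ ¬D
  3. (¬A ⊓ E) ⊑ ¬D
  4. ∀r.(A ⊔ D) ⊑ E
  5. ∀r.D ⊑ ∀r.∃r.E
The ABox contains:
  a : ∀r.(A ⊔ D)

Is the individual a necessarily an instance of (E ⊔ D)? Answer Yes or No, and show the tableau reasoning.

1. a : (E ⊔ D)?  L(a) = {∀r.(A ⊔ D)} ∪ {(¬E ⊓ ¬D)}
   clash {E, ¬E} at a — a ∈ (E ⊔ D)
2. Hence a : (E ⊔ D): entailed.

Yes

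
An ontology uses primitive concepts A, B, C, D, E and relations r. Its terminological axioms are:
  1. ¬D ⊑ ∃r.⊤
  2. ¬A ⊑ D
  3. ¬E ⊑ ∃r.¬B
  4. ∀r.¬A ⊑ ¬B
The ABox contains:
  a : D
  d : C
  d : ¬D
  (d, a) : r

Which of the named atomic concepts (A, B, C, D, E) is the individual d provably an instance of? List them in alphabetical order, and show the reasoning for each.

1. d : A?  L(d) = {C, ¬D} ∪ {¬A}
   clash {D, ¬D} at d — d ∈ A
2. d : B?  L(d) = {C, ¬D} ∪ {¬B}
   apply at d: ¬D⊑∃r.⊤
   open: L(d) ⊇ {A, C, E, ¬B, ¬D, …} (+ ∃-successors) — d ∉ B possible
3. d : C?  L(d) = {C, ¬D} ∪ {¬C}
   clash {C, ¬C} at d — d ∈ C
4. d : D?  L(d) = {C, ¬D} ∪ {¬D}
   apply at d: ¬D⊑∃r.⊤
   open: L(d) ⊇ {A, C, E, ¬D, ∃r.A, …} (+ ∃-successors) — d ∉ D possible
5. d : E?  L(d) = {C, ¬D} ∪ {¬E}
   apply at d: ¬D⊑∃r.⊤; ¬E⊑∃r.¬B
   open: L(d) ⊇ {A, C, ¬D, ¬E, ∃r.A, …} (+ ∃-successors) — d ∉ E possible
6. Entailed for d: {A, C}

{A, C}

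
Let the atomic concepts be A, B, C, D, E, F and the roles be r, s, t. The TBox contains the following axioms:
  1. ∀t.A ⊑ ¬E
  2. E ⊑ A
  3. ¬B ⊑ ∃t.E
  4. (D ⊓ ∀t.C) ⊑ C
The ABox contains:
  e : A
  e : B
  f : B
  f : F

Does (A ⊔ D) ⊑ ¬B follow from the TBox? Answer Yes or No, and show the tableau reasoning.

No

1. (A ⊔ D) ⊑ ¬B  ⇔  ((A ⊔ D) ⊓ B) unsat w.r.t. T
   open: L(x₀) ⊇ {A, B, ¬D, ∃t.¬A} (+ ∃-successors)
2. Hence (A ⊔ D) ⊑ ¬B: not entailed.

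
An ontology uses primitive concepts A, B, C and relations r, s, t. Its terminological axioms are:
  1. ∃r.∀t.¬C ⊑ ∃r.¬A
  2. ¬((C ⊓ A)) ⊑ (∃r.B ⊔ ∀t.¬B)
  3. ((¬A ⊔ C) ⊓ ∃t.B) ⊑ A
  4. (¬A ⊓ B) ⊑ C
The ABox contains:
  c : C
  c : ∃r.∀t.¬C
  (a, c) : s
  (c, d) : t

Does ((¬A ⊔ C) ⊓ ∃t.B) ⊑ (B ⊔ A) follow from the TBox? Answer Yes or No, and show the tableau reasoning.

1. ((¬A ⊔ C) ⊓ ∃t.B) ⊑ (B ⊔ A)  ⇔  (((¬A ⊔ C) ⊓ ∃t.B) ⊓ (¬B ⊓ ¬A)) unsat w.r.t. T
   all branches close; clash {A, ¬A} at x₀
2. Hence ((¬A ⊔ C) ⊓ ∃t.B) ⊑ (B ⊔ A): entailed.

Yes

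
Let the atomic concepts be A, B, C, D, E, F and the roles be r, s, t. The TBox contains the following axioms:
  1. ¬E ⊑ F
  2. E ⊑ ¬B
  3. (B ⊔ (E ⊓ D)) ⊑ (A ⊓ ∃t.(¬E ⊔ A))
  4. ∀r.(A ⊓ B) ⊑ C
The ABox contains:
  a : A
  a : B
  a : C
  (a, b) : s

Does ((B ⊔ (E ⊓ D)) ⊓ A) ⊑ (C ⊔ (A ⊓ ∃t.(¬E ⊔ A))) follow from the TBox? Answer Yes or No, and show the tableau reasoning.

1. ((B ⊔ (E ⊓ D)) ⊓ A) ⊑ (C ⊔ (A ⊓ ∃t.(¬E ⊔ A)))  ⇔  (((B ⊔ (E ⊓ D)) ⊓ A) ⊓ (¬C ⊓ (¬A ⊔ ∀t.(E ⊓ ¬A)))) unsat w.r.t. T
   all branches close; clash {C, ¬C} at x₀
2. Hence ((B ⊔ (E ⊓ D)) ⊓ A) ⊑ (C ⊔ (A ⊓ ∃t.(¬E ⊔ A))): entailed.

Yes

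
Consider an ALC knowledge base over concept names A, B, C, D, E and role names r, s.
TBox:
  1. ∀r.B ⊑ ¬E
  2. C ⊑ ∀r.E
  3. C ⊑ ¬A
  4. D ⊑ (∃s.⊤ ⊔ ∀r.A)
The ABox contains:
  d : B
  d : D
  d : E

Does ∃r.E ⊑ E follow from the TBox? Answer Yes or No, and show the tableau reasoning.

1. ∃r.E ⊑ E  ⇔  (∃r.E ⊓ ¬E) unsat w.r.t. T
   open: L(x₀) ⊇ {¬C, ¬D, ¬E, ∃r.E} (+ ∃-successors)
2. Hence ∃r.E ⊑ E: not entailed.

No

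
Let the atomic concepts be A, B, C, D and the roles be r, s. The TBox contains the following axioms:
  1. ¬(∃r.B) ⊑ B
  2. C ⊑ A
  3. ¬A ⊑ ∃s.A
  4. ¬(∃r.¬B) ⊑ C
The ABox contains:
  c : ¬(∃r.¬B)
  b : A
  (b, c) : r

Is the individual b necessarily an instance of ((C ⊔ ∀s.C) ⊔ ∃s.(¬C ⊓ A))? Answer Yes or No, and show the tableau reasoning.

No

1. b : ((C ⊔ ∀s.C) ⊔ ∃s.(¬C ⊓ A))?  L(b) = {A} ∪ {((¬C ⊓ ∃s.¬C) ⊓ ∀s.(C ⊔ ¬A))}
   open: L(b) ⊇ {A, ¬C, ∀s.(C ⊔ ¬A), ∃r.B, ∃r.¬B, …} (+ ∃-successors) — b ∉ ((C ⊔ ∀s.C) ⊔ ∃s.(¬C ⊓ A)) possible
2. Hence b : ((C ⊔ ∀s.C) ⊔ ∃s.(¬C ⊓ A)): not entailed.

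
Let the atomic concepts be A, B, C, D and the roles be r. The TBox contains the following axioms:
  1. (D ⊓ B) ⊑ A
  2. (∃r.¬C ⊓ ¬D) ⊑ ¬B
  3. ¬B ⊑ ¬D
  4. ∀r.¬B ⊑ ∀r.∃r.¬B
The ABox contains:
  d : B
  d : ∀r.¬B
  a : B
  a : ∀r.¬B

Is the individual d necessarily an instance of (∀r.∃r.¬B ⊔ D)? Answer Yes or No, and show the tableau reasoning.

1. d : (∀r.∃r.¬B ⊔ D)?  L(d) = {B, ∀r.¬B} ∪ {(∃r.∀r.B ⊓ ¬D)}
   clash {B, ¬B} at d — d ∈ (∀r.∃r.¬B ⊔ D)
2. Hence d : (∀r.∃r.¬B ⊔ D): entailed.

Yes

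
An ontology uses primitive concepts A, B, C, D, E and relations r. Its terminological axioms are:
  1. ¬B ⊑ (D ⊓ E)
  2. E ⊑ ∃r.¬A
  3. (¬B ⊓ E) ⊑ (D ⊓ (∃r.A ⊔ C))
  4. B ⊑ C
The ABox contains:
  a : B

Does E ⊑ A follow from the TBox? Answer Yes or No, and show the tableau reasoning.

1. E ⊑ A  ⇔  (E ⊓ ¬A) unsat w.r.t. T
   apply at x₀: E⊑∃r.¬A
   open: L(x₀) ⊇ {B, C, E, ¬A, ∃r.¬A} (+ ∃-successors)
2. Hence E ⊑ A: not entailed.

No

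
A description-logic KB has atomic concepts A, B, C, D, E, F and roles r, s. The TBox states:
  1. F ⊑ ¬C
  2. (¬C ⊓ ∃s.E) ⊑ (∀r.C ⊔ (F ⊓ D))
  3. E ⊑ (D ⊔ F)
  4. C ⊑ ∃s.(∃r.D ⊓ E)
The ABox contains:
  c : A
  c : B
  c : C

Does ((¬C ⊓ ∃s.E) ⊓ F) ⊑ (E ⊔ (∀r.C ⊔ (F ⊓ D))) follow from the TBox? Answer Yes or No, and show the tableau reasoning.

1. ((¬C ⊓ ∃s.E) ⊓ F) ⊑ (E ⊔ (∀r.C ⊔ (F ⊓ D)))  ⇔  (((¬C ⊓ ∃s.E) ⊓ F) ⊓ (¬E ⊓ (∃r.¬C ⊓ (¬F ⊔ ¬D)))) unsat w.r.t. T
   all branches close; clash {D, ¬D} at x₀
2. Hence ((¬C ⊓ ∃s.E) ⊓ F) ⊑ (E ⊔ (∀r.C ⊔ (F ⊓ D))): entailed.

Yes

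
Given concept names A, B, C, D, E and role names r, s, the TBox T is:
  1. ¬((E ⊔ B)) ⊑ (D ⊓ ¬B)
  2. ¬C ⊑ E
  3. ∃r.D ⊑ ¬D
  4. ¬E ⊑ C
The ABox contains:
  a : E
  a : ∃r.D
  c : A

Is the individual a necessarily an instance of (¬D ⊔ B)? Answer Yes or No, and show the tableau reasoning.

1. a : (¬D ⊔ B)?  L(a) = {E, ∃r.D} ∪ {(D ⊓ ¬B)}
   clash {D, ¬D} at a — a ∈ (¬D ⊔ B)
2. Hence a : (¬D ⊔ B): entailed.

Yes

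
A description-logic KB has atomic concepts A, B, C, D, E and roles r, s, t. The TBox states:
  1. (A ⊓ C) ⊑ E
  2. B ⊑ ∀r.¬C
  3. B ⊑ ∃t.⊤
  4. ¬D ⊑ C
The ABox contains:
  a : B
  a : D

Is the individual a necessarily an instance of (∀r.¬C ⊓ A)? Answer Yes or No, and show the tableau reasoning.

No

1. a : (∀r.¬C ⊓ A)?  L(a) = {B, D} ∪ {(∃r.C ⊔ ¬A)}
   apply at a: B⊑∀r.¬C; B⊑∃t.⊤
   open: L(a) ⊇ {B, D, ¬A, ∀r.¬C, ∃t.⊤} (+ ∃-successors) — a ∉ (∀r.¬C ⊓ A) possible
2. Hence a : (∀r.¬C ⊓ A): not entailed.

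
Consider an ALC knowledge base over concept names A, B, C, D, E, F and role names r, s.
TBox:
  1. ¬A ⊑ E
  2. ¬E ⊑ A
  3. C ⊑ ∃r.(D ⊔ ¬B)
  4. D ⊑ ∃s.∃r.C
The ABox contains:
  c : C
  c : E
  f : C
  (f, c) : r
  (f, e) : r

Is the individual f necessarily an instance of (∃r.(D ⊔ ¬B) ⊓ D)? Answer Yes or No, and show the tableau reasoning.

1. f : (∃r.(D ⊔ ¬B) ⊓ D)?  L(f) = {C} ∪ {(∀r.(¬D ⊓ B) ⊔ ¬D)}
   apply at f: C⊑∃r.(D ⊔ ¬B)
   open: L(f) ⊇ {A, C, ¬D, ∃r.(D ⊔ ¬B)} (+ ∃-successors) — f ∉ (∃r.(D ⊔ ¬B) ⊓ D) possible
2. Hence f : (∃r.(D ⊔ ¬B) ⊓ D): not entailed.

No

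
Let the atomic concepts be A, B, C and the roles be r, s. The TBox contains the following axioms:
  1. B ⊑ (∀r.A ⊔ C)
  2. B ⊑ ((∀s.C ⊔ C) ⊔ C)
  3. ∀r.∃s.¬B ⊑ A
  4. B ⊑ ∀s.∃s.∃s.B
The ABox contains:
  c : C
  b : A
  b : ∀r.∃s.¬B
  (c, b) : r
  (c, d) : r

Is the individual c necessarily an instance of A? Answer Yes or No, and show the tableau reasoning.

1. c : A?  L(c) = {C} ∪ {¬A}
   open: L(c) ⊇ {C, ¬A, ¬B, ∃r.∀s.B} (+ ∃-successors) — c ∉ A possible
2. Hence c : A: not entailed.

No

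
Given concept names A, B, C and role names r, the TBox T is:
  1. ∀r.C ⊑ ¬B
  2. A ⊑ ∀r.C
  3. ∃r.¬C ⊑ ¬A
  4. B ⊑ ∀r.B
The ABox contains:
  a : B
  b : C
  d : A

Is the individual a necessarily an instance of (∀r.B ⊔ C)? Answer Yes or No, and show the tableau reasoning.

Yes

1. a : (∀r.B ⊔ C)?  L(a) = {B} ∪ {(∃r.¬B ⊓ ¬C)}
   clash {B, ¬B} at a — a ∈ (∀r.B ⊔ C)
2. Hence a : (∀r.B ⊔ C): entailed.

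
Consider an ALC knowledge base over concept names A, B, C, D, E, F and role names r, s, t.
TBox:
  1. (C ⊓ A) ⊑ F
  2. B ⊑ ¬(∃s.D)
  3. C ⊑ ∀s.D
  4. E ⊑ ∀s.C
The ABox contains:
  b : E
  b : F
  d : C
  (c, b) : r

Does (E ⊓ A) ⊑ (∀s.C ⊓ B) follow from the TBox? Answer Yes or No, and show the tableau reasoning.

No

1. (E ⊓ A) ⊑ (∀s.C ⊓ B)  ⇔  ((E ⊓ A) ⊓ (∃s.¬C ⊔ ¬B)) unsat w.r.t. T
   apply at x₀: E⊑∀s.C
   open: L(x₀) ⊇ {A, E, ¬B, ¬C, ∀s.C}
2. Hence (E ⊓ A) ⊑ (∀s.C ⊓ B): not entailed.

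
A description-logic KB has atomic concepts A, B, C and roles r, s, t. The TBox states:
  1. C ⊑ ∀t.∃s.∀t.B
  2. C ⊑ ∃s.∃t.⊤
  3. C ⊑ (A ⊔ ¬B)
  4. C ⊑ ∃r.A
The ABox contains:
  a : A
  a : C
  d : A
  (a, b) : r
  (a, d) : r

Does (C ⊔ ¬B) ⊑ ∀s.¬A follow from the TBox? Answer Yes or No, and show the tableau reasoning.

1. (C ⊔ ¬B) ⊑ ∀s.¬A  ⇔  ((C ⊔ ¬B) ⊓ ∃s.A) unsat w.r.t. T
   open: L(x₀) ⊇ {A, C, ∀t.∃s.∀t.B, ∃r.A, ∃s.A, …} (+ ∃-successors)
2. Hence (C ⊔ ¬B) ⊑ ∀s.¬A: not entailed.

No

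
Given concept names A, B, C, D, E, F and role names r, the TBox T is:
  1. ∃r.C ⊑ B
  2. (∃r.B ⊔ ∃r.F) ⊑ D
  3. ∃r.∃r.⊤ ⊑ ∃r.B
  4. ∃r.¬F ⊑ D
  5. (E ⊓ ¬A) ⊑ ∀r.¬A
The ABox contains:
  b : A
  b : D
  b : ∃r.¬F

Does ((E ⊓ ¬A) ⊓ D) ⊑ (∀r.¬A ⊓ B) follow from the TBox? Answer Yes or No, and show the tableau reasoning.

1. ((E ⊓ ¬A) ⊓ D) ⊑ (∀r.¬A ⊓ B)  ⇔  (((E ⊓ ¬A) ⊓ D) ⊓ (∃r.A ⊔ ¬B)) unsat w.r.t. T
   apply at x₀: (E ⊓ ¬A)⊑∀r.¬A
   open: L(x₀) ⊇ {D, E, ¬A, ¬B, ∀r.¬A, …}
2. Hence ((E ⊓ ¬A) ⊓ D) ⊑ (∀r.¬A ⊓ B): not entailed.

No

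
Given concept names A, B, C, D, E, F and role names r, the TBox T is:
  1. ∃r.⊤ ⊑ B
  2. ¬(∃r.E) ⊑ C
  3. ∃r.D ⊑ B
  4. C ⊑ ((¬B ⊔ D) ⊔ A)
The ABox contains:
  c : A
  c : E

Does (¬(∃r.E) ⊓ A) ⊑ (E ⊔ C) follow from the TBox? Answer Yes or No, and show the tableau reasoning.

Yes

1. (¬(∃r.E) ⊓ A) ⊑ (E ⊔ C)  ⇔  ((∀r.¬E ⊓ A) ⊓ (¬E ⊓ ¬C)) unsat w.r.t. T
   all branches close; clash {C, ¬C} at x₀
2. Hence (¬(∃r.E) ⊓ A) ⊑ (E ⊔ C): entailed.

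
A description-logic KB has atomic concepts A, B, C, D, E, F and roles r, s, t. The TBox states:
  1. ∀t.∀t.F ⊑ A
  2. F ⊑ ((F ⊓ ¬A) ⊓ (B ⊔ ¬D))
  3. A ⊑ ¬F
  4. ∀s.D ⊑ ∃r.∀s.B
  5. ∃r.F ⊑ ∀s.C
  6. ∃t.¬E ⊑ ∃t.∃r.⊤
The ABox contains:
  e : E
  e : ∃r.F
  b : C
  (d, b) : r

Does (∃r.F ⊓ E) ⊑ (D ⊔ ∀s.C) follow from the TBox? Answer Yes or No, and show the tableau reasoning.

Yes

1. (∃r.F ⊓ E) ⊑ (D ⊔ ∀s.C)  ⇔  ((∃r.F ⊓ E) ⊓ (¬D ⊓ ∃s.¬C)) unsat w.r.t. T
   all branches close; clash {C, ¬C} at an ∃-successor
2. Hence (∃r.F ⊓ E) ⊑ (D ⊔ ∀s.C): entailed.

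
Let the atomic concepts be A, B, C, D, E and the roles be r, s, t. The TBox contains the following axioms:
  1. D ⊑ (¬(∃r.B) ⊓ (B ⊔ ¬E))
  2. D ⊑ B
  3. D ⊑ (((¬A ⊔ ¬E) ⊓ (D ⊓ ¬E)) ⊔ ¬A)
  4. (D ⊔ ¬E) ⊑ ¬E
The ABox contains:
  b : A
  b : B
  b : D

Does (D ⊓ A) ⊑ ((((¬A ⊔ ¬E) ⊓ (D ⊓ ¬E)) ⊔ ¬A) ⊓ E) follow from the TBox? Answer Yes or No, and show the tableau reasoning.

1. (D ⊓ A) ⊑ ((((¬A ⊔ ¬E) ⊓ (D ⊓ ¬E)) ⊔ ¬A) ⊓ E)  ⇔  ((D ⊓ A) ⊓ ((((A ⊓ E) ⊔ (¬D ⊔ E)) ⊓ A) ⊔ ¬E)) unsat w.r.t. T
   apply at x₀: D⊑(¬(∃r.B) ⊓ (B ⊔ ¬E)); D⊑B; D⊑(((¬A ⊔ ¬E) ⊓ (D ⊓ ¬E)) ⊔ ¬A)
   open: L(x₀) ⊇ {A, B, D, ¬E, ∀r.¬B}
2. Hence (D ⊓ A) ⊑ ((((¬A ⊔ ¬E) ⊓ (D ⊓ ¬E)) ⊔ ¬A) ⊓ E): not entailed.

No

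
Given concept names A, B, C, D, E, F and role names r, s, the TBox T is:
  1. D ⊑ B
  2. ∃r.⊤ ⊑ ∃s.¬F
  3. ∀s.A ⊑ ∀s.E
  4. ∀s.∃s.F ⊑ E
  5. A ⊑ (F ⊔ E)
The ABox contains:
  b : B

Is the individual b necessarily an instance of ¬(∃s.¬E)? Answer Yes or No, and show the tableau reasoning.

No

1. b : ¬(∃s.¬E)?  L(b) = {B} ∪ {∃s.¬E}
   open: L(b) ⊇ {B, ¬A, ∀r.⊥, ∃s.¬A, ∃s.¬E, …} (+ ∃-successors) — b ∉ ¬(∃s.¬E) possible
2. Hence b : ¬(∃s.¬E): not entailed.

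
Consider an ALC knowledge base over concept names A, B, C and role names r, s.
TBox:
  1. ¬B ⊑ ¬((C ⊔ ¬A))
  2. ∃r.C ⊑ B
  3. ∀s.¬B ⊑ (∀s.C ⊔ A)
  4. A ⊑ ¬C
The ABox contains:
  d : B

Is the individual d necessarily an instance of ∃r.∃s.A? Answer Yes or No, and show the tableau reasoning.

1. d : ∃r.∃s.A?  L(d) = {B} ∪ {∀r.∀s.¬A}
   open: L(d) ⊇ {B, ¬A, ∀r.∀s.¬A, ∃s.B} (+ ∃-successors) — d ∉ ∃r.∃s.A possible
2. Hence d : ∃r.∃s.A: not entailed.

No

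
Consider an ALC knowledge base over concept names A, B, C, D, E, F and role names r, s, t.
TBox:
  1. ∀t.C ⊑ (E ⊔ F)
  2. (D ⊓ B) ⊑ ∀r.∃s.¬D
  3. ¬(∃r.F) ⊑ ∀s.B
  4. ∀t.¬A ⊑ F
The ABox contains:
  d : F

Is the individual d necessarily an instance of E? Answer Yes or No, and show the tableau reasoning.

No

1. d : E?  L(d) = {F} ∪ {¬E}
   open: L(d) ⊇ {F, ¬D, ¬E, ∃r.F, ∃t.¬C} (+ ∃-successors) — d ∉ E possible
2. Hence d : E: not entailed.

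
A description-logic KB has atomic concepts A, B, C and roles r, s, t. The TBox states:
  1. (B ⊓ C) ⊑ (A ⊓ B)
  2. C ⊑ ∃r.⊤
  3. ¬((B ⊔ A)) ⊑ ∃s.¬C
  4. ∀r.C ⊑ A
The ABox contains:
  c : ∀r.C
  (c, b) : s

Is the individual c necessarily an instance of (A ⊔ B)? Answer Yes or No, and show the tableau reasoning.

Yes

1. c : (A ⊔ B)?  L(c) = {∀r.C} ∪ {(¬A ⊓ ¬B)}
   clash {A, ¬A} at c — c ∈ (A ⊔ B)
2. Hence c : (A ⊔ B): entailed.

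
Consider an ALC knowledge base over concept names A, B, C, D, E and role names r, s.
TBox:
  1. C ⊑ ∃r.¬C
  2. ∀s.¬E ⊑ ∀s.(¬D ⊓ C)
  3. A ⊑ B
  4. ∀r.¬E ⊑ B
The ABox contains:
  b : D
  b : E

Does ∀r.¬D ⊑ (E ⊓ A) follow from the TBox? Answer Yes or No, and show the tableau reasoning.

No

1. ∀r.¬D ⊑ (E ⊓ A)  ⇔  (∀r.¬D ⊓ (¬E ⊔ ¬A)) unsat w.r.t. T
   open: L(x₀) ⊇ {¬A, ¬C, ∀r.¬D, ∃r.E, ∃s.E} (+ ∃-successors)
2. Hence ∀r.¬D ⊑ (E ⊓ A): not entailed.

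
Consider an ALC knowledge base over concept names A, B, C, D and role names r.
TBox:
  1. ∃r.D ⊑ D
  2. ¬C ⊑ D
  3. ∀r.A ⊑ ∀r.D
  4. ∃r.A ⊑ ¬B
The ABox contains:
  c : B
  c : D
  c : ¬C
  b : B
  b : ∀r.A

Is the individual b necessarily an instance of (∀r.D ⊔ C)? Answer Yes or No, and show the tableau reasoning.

1. b : (∀r.D ⊔ C)?  L(b) = {B, ∀r.A} ∪ {(∃r.¬D ⊓ ¬C)}
   clash {B, ¬B} at b — b ∈ (∀r.D ⊔ C)
2. Hence b : (∀r.D ⊔ C): entailed.

Yes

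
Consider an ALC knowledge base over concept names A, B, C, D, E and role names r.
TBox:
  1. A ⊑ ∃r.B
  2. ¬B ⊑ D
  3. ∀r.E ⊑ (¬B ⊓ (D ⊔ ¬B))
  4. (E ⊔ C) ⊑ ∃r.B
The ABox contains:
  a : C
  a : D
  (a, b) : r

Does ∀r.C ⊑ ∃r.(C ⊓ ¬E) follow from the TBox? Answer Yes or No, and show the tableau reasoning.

1. ∀r.C ⊑ ∃r.(C ⊓ ¬E)  ⇔  (∀r.C ⊓ ∀r.(¬C ⊔ E)) unsat w.r.t. T
   open: L(x₀) ⊇ {D, ¬A, ¬B, ¬C, ¬E, …}
2. Hence ∀r.C ⊑ ∃r.(C ⊓ ¬E): not entailed.

No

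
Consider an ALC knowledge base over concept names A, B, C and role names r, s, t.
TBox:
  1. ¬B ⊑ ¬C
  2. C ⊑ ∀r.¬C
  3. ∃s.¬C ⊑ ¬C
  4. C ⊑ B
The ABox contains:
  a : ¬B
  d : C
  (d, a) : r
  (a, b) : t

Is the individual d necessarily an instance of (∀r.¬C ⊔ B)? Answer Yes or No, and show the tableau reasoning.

1. d : (∀r.¬C ⊔ B)?  L(d) = {C} ∪ {(∃r.C ⊓ ¬B)}
   clash {C, ¬C} at d — d ∈ (∀r.¬C ⊔ B)
2. Hence d : (∀r.¬C ⊔ B): entailed.

Yes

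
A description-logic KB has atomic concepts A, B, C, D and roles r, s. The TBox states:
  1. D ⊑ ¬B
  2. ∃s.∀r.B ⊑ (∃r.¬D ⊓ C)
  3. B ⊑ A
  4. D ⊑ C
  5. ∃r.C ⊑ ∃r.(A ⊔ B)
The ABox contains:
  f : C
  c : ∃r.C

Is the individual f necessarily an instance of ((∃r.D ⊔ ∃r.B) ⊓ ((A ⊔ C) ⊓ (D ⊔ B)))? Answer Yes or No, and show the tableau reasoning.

1. f : ((∃r.D ⊔ ∃r.B) ⊓ ((A ⊔ C) ⊓ (D ⊔ B)))?  L(f) = {C} ∪ {((∀r.¬D ⊓ ∀r.¬B) ⊔ ((¬A ⊓ ¬C) ⊔ (¬D ⊓ ¬B)))}
   open: L(f) ⊇ {C, ¬B, ∀r.¬B, ∀r.¬C, ∀r.¬D, …} — f ∉ ((∃r.D ⊔ ∃r.B) ⊓ ((A ⊔ C) ⊓ (D ⊔ B))) possible
2. Hence f : ((∃r.D ⊔ ∃r.B) ⊓ ((A ⊔ C) ⊓ (D ⊔ B))): not entailed.

No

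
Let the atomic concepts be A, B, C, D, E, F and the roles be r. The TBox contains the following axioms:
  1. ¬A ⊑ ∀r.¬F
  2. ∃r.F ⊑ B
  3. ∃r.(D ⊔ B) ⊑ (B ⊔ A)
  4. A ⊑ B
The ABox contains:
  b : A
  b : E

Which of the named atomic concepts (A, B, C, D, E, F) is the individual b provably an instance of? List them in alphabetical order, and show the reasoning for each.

1. b : A?  L(b) = {A, E} ∪ {¬A}
   clash {A, ¬A} at b — b ∈ A
2. b : B?  L(b) = {A, E} ∪ {¬B}
   clash {B, ¬B} at b — b ∈ B
3. b : C?  L(b) = {A, E} ∪ {¬C}
   apply at b: A⊑B
   open: L(b) ⊇ {A, B, E, ¬C, ∀r.(¬D ⊓ ¬B)} — b ∉ C possible
4. b : D?  L(b) = {A, E} ∪ {¬D}
   apply at b: A⊑B
   open: L(b) ⊇ {A, B, E, ¬D, ∀r.(¬D ⊓ ¬B)} — b ∉ D possible
5. b : E?  L(b) = {A, E} ∪ {¬E}
   clash {E, ¬E} at b — b ∈ E
6. b : F?  L(b) = {A, E} ∪ {¬F}
   apply at b: A⊑B
   open: L(b) ⊇ {A, B, E, ¬F, ∀r.(¬D ⊓ ¬B)} — b ∉ F possible
7. Entailed for b: {A, B, E}

{A, B, E}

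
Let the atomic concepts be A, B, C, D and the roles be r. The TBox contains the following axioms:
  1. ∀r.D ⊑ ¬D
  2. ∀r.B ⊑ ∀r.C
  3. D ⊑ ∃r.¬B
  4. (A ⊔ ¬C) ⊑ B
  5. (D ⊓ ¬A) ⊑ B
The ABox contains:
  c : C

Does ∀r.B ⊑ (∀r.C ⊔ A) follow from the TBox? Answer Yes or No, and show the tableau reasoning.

1. ∀r.B ⊑ (∀r.C ⊔ A)  ⇔  (∀r.B ⊓ (∃r.¬C ⊓ ¬A)) unsat w.r.t. T
   all branches close; clash {B, ¬B} at an ∃-successor
2. Hence ∀r.B ⊑ (∀r.C ⊔ A): entailed.

Yes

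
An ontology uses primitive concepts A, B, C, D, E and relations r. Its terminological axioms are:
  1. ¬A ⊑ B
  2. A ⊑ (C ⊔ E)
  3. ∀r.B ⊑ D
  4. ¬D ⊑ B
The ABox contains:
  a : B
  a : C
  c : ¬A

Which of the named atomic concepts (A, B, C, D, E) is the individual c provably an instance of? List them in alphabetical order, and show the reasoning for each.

{B}

1. c : A?  L(c) = {¬A} ∪ {¬A}
   apply at c: ¬A⊑B
   open: L(c) ⊇ {B, ¬A, ∃r.¬B} (+ ∃-successors) — c ∉ A possible
2. c : B?  L(c) = {¬A} ∪ {¬B}
   clash {B, ¬B} at c — c ∈ B
3. c : C?  L(c) = {¬A} ∪ {¬C}
   apply at c: ¬A⊑B
   open: L(c) ⊇ {B, ¬A, ¬C, ∃r.¬B} (+ ∃-successors) — c ∉ C possible
4. c : D?  L(c) = {¬A} ∪ {¬D}
   apply at c: ¬A⊑B; ¬D⊑B
   open: L(c) ⊇ {B, ¬A, ¬D, ∃r.¬B} (+ ∃-successors) — c ∉ D possible
5. c : E?  L(c) = {¬A} ∪ {¬E}
   apply at c: ¬A⊑B
   open: L(c) ⊇ {B, ¬A, ¬E, ∃r.¬B} (+ ∃-successors) — c ∉ E possible
6. Entailed for c: {B}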